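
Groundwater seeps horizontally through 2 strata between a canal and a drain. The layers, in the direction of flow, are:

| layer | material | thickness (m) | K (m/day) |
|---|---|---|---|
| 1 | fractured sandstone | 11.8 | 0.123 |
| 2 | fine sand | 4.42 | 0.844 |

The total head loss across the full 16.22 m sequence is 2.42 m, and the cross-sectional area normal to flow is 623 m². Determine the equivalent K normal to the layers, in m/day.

0.160

Flow is perpendicular to layering, so the layers act in series and the equivalent K is the thickness-weighted harmonic mean.
Total thickness L = 11.8 + 4.42 = 16.22 m.
Σ(b_i/K_i) = 11.8/0.123 + 4.42/0.844 = 101.2 d.
K_eq = L / Σ(b_i/K_i) = 16.22 / 101.2 = 0.1603 m/day.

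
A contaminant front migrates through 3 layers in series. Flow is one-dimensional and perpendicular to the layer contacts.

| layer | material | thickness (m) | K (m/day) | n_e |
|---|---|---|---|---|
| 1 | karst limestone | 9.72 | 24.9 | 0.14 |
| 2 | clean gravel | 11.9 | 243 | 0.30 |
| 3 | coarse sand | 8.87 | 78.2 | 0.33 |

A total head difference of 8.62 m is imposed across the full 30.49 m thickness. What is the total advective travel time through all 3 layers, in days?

With flow normal to the layers, continuity requires the same specific discharge q through every layer.
Σ(b_i/K_i) = 9.72/24.9 + 11.9/243 + 8.87/78.2 = 0.5528 d.
q = Δh / Σ(b_i/K_i) = 8.62 / 0.5528 = 15.59 m/day.
In each layer the seepage velocity is v_i = q/n_i, so the layer transit time is t_i = b_i·n_i / q:
  layer 1 (karst limestone): t_1 = 9.72 × 0.14 / 15.59 = 0.08726 d
  layer 2 (clean gravel): t_2 = 11.9 × 0.30 / 15.59 = 0.2289 d
  layer 3 (coarse sand): t_3 = 8.87 × 0.33 / 15.59 = 0.1877 d
Total t = Σ t_i = 0.5039 days.

0.504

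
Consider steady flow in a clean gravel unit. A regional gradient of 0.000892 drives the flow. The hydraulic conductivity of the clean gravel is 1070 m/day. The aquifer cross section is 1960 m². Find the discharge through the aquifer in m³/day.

Hydraulic gradient i = 0.000892.
Darcy's law: Q = K · A · i = 1070 × 1960 × 0.0008920 = 1871 m³/day.

1870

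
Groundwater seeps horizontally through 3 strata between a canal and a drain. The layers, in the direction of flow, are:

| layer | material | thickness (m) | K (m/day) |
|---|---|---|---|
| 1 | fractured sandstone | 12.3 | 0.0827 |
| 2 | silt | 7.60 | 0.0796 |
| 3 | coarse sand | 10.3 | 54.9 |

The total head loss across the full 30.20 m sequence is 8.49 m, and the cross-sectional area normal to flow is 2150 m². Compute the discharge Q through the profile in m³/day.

Flow is perpendicular to layering, so the layers act in series and the equivalent K is the thickness-weighted harmonic mean.
Total thickness L = 12.3 + 7.60 + 10.3 = 30.20 m.
Σ(b_i/K_i) = 12.3/0.0827 + 7.60/0.0796 + 10.3/54.9 = 244.4 d.
K_eq = L / Σ(b_i/K_i) = 30.20 / 244.4 = 0.1236 m/day.
Q = K_eq · A · (Δh/L) = 0.1236 × 2150 × (8.49/30.20) = 74.69 m³/day.

74.7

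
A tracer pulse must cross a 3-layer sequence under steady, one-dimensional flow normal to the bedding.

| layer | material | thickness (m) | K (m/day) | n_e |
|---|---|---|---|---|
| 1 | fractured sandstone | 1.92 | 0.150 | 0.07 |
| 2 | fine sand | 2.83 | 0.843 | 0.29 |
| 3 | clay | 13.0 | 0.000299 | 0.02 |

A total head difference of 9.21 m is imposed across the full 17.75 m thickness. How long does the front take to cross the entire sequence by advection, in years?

15.7

With flow normal to the layers, continuity requires the same specific discharge q through every layer.
Σ(b_i/K_i) = 1.92/0.150 + 2.83/0.843 + 13.0/0.000299 = 43494 d.
q = Δh / Σ(b_i/K_i) = 9.21 / 43494 = 0.0002118 m/day.
In each layer the seepage velocity is v_i = q/n_i, so the layer transit time is t_i = b_i·n_i / q:
  layer 1 (fractured sandstone): t_1 = 1.92 × 0.07 / 0.0002118 = 634.7 d
  layer 2 (fine sand): t_2 = 2.83 × 0.29 / 0.0002118 = 3876 d
  layer 3 (clay): t_3 = 13.0 × 0.02 / 0.0002118 = 1228 d
Total t = Σ t_i = 5738 days = 15.71 years.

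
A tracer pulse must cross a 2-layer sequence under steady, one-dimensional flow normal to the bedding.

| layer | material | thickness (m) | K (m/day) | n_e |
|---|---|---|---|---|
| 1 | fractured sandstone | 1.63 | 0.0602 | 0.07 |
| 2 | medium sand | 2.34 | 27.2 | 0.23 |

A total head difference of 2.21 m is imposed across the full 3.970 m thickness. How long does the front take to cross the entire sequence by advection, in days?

With flow normal to the layers, continuity requires the same specific discharge q through every layer.
Σ(b_i/K_i) = 1.63/0.0602 + 2.34/27.2 = 27.16 d.
q = Δh / Σ(b_i/K_i) = 2.21 / 27.16 = 0.08136 m/day.
In each layer the seepage velocity is v_i = q/n_i, so the layer transit time is t_i = b_i·n_i / q:
  layer 1 (fractured sandstone): t_1 = 1.63 × 0.07 / 0.08136 = 1.402 d
  layer 2 (medium sand): t_2 = 2.34 × 0.23 / 0.08136 = 6.615 d
Total t = Σ t_i = 8.017 days.

8.02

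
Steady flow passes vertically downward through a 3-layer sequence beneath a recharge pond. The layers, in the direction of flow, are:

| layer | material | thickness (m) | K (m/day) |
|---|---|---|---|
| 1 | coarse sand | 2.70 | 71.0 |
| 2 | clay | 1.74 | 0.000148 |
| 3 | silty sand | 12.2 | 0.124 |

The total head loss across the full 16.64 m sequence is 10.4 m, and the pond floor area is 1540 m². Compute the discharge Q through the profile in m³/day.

1.35

Flow is perpendicular to layering, so the layers act in series and the equivalent K is the thickness-weighted harmonic mean.
Total thickness L = 2.70 + 1.74 + 12.2 = 16.64 m.
Σ(b_i/K_i) = 2.70/71.0 + 1.74/0.000148 + 12.2/0.124 = 11855 d.
K_eq = L / Σ(b_i/K_i) = 16.64 / 11855 = 0.001404 m/day.
Q = K_eq · A · (Δh/L) = 0.001404 × 1540 × (10.4/16.64) = 1.351 m³/day.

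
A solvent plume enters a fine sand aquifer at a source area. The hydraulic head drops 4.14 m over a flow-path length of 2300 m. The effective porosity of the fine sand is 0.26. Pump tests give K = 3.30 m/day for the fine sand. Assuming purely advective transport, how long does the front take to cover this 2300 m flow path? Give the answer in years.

276

Hydraulic gradient i = Δh / L = 4.14 / 2300 = 0.001800.
Darcy flux q = K · i = 3.300 × 0.001800 = 0.005940 m/day.
Seepage velocity v = q / n_e = 0.005940 / 0.26 = 0.02285 m/day.
Travel time t = L / v = 2300 / 0.02285 = 1.007e+05 days = 275.6 years.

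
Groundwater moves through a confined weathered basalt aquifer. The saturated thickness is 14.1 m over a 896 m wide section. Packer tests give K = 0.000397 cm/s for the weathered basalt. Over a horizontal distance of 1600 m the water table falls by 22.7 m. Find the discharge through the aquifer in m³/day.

61.5

Convert K: 0.000397 cm/s × 864 = 0.3430 m/day.
Cross-sectional area A = 896 × 14.1 = 12634 m².
Hydraulic gradient i = Δh / L = 22.7 / 1600 = 0.01419.
Darcy's law: Q = K · A · i = 0.3430 × 12634 × 0.01419 = 61.48 m³/day.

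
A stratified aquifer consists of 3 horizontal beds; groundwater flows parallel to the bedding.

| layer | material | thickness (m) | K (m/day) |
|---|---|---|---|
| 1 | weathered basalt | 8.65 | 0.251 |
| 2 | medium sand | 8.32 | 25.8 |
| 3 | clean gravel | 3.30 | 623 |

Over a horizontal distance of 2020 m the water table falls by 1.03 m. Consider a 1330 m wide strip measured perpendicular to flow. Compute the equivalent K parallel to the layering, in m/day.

Flow is parallel to layering, so each bed carries its own Darcy discharge and the transmissivities add.
Σ(K_i·b_i) = 0.251×8.65 + 25.8×8.32 + 623×3.30 = 2273 m²/day.
Total thickness b = 20.27 m, so K_eq = Σ(K_i·b_i)/b = 112.1 m/day.

112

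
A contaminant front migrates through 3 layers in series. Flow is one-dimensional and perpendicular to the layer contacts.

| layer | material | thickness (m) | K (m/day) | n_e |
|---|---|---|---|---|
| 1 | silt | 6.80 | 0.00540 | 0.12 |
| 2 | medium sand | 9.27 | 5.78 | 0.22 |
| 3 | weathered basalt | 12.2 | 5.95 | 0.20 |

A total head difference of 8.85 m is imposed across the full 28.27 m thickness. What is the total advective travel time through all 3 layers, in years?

With flow normal to the layers, continuity requires the same specific discharge q through every layer.
Σ(b_i/K_i) = 6.80/0.00540 + 9.27/5.78 + 12.2/5.95 = 1263 d.
q = Δh / Σ(b_i/K_i) = 8.85 / 1263 = 0.007008 m/day.
In each layer the seepage velocity is v_i = q/n_i, so the layer transit time is t_i = b_i·n_i / q:
  layer 1 (silt): t_1 = 6.80 × 0.12 / 0.007008 = 116.4 d
  layer 2 (medium sand): t_2 = 9.27 × 0.22 / 0.007008 = 291.0 d
  layer 3 (weathered basalt): t_3 = 12.2 × 0.20 / 0.007008 = 348.2 d
Total t = Σ t_i = 755.7 days = 2.069 years.

2.07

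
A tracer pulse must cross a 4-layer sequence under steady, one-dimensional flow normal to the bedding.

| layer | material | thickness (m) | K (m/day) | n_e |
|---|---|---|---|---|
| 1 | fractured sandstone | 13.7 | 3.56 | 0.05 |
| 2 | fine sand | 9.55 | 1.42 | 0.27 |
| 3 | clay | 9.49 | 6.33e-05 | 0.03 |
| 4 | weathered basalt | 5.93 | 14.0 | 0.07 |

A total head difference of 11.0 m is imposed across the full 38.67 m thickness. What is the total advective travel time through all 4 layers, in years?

148

With flow normal to the layers, continuity requires the same specific discharge q through every layer.
Σ(b_i/K_i) = 13.7/3.56 + 9.55/1.42 + 9.49/6.33e-05 + 5.93/14.0 = 1.499e+05 d.
q = Δh / Σ(b_i/K_i) = 11.0 / 1.499e+05 = 7.337e-05 m/day.
In each layer the seepage velocity is v_i = q/n_i, so the layer transit time is t_i = b_i·n_i / q:
  layer 1 (fractured sandstone): t_1 = 13.7 × 0.05 / 7.337e-05 = 9337 d
  layer 2 (fine sand): t_2 = 9.55 × 0.27 / 7.337e-05 = 35145 d
  layer 3 (clay): t_3 = 9.49 × 0.03 / 7.337e-05 = 3881 d
  layer 4 (weathered basalt): t_4 = 5.93 × 0.07 / 7.337e-05 = 5658 d
Total t = Σ t_i = 54021 days = 147.9 years.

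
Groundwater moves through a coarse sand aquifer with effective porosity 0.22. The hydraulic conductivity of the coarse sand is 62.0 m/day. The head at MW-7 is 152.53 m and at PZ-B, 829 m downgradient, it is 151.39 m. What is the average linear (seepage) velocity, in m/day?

0.388

Hydraulic gradient i = (152.53 − 151.39) / 829 = 1.14 / 829 = 0.001375.
Darcy flux q = K · i = 62.00 × 0.001375 = 0.08526 m/day.
Seepage velocity v = q / n_e = 0.08526 / 0.22 = 0.3875 m/day.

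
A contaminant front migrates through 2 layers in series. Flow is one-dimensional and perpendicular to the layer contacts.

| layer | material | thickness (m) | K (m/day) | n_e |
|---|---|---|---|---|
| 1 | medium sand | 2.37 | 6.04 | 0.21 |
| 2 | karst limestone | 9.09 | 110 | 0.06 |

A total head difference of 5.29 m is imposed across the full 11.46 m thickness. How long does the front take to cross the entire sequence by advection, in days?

With flow normal to the layers, continuity requires the same specific discharge q through every layer.
Σ(b_i/K_i) = 2.37/6.04 + 9.09/110 = 0.4750 d.
q = Δh / Σ(b_i/K_i) = 5.29 / 0.4750 = 11.14 m/day.
In each layer the seepage velocity is v_i = q/n_i, so the layer transit time is t_i = b_i·n_i / q:
  layer 1 (medium sand): t_1 = 2.37 × 0.21 / 11.14 = 0.04469 d
  layer 2 (karst limestone): t_2 = 9.09 × 0.06 / 11.14 = 0.04897 d
Total t = Σ t_i = 0.09367 days.

0.0937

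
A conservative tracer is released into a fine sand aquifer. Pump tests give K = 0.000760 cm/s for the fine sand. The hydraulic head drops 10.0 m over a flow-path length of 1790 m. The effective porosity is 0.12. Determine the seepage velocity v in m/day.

0.0306

Convert K: 0.000760 cm/s × 864 = 0.6566 m/day.
Hydraulic gradient i = Δh / L = 10.0 / 1790 = 0.005587.
Darcy flux q = K · i = 0.6566 × 0.005587 = 0.003668 m/day.
Seepage velocity v = q / n_e = 0.003668 / 0.12 = 0.03057 m/day.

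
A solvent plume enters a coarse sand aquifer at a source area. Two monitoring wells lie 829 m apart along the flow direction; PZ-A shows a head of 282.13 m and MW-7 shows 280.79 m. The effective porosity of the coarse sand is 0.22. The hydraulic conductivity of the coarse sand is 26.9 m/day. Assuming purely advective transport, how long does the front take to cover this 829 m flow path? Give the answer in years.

11.5

Hydraulic gradient i = (282.13 − 280.79) / 829 = 1.34 / 829 = 0.001616.
Darcy flux q = K · i = 26.90 × 0.001616 = 0.04348 m/day.
Seepage velocity v = q / n_e = 0.04348 / 0.22 = 0.1976 m/day.
Travel time t = L / v = 829 / 0.1976 = 4194 days = 11.48 years.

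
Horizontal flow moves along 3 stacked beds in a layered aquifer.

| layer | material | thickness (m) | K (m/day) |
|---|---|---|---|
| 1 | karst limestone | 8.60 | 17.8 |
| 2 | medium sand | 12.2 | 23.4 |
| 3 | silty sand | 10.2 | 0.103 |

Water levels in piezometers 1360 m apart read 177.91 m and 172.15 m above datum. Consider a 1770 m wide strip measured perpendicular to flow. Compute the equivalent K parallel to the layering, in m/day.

14.2

Flow is parallel to layering, so each bed carries its own Darcy discharge and the transmissivities add.
Σ(K_i·b_i) = 17.8×8.60 + 23.4×12.2 + 0.103×10.2 = 439.6 m²/day.
Total thickness b = 31.00 m, so K_eq = Σ(K_i·b_i)/b = 14.18 m/day.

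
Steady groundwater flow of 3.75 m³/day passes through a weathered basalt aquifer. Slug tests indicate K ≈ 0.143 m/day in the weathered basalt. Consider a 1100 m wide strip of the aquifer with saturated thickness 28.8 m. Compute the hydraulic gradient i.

0.000828

Cross-sectional area A = 1100 × 28.8 = 31680 m².
From Q = K·A·i, i = Q / (K·A) = 3.75 / (0.1430 × 31680) = 0.0008278.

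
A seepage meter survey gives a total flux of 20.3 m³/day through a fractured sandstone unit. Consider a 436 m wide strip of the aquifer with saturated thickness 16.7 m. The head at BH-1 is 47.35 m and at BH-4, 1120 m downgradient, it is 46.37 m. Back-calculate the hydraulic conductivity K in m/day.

3.19

Cross-sectional area A = 436 × 16.7 = 7281 m².
Hydraulic gradient i = (47.35 − 46.37) / 1120 = 0.98 / 1120 = 0.0008750.
From Q = K·A·i, K = Q / (A·i) = 20.3 / (7281 × 0.0008750) = 3.186 m/day.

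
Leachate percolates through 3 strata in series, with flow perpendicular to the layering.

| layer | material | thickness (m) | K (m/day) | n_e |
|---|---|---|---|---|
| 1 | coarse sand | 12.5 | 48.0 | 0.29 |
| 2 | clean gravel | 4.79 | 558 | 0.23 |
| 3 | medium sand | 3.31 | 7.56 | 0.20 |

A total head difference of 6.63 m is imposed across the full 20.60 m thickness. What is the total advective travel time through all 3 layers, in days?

With flow normal to the layers, continuity requires the same specific discharge q through every layer.
Σ(b_i/K_i) = 12.5/48.0 + 4.79/558 + 3.31/7.56 = 0.7068 d.
q = Δh / Σ(b_i/K_i) = 6.63 / 0.7068 = 9.380 m/day.
In each layer the seepage velocity is v_i = q/n_i, so the layer transit time is t_i = b_i·n_i / q:
  layer 1 (coarse sand): t_1 = 12.5 × 0.29 / 9.380 = 0.3865 d
  layer 2 (clean gravel): t_2 = 4.79 × 0.23 / 9.380 = 0.1175 d
  layer 3 (medium sand): t_3 = 3.31 × 0.20 / 9.380 = 0.07058 d
Total t = Σ t_i = 0.5745 days.

0.574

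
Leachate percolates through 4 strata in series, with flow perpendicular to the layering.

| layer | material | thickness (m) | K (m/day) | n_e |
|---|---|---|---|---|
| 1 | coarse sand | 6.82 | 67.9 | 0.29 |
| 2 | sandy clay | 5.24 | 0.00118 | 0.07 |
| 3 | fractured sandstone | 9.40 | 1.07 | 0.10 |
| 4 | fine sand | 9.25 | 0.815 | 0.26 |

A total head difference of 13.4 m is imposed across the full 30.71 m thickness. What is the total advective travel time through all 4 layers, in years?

With flow normal to the layers, continuity requires the same specific discharge q through every layer.
Σ(b_i/K_i) = 6.82/67.9 + 5.24/0.00118 + 9.40/1.07 + 9.25/0.815 = 4461 d.
q = Δh / Σ(b_i/K_i) = 13.4 / 4461 = 0.003004 m/day.
In each layer the seepage velocity is v_i = q/n_i, so the layer transit time is t_i = b_i·n_i / q:
  layer 1 (coarse sand): t_1 = 6.82 × 0.29 / 0.003004 = 658.4 d
  layer 2 (sandy clay): t_2 = 5.24 × 0.07 / 0.003004 = 122.1 d
  layer 3 (fractured sandstone): t_3 = 9.40 × 0.10 / 0.003004 = 312.9 d
  layer 4 (fine sand): t_4 = 9.25 × 0.26 / 0.003004 = 800.6 d
Total t = Σ t_i = 1894 days = 5.186 years.

5.19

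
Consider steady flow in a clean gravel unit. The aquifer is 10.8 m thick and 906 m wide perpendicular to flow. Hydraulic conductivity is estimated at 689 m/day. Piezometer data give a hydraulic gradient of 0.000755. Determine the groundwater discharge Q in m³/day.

Cross-sectional area A = 906 × 10.8 = 9785 m².
Hydraulic gradient i = 0.000755.
Darcy's law: Q = K · A · i = 689.0 × 9785 × 0.0007550 = 5090 m³/day.

5090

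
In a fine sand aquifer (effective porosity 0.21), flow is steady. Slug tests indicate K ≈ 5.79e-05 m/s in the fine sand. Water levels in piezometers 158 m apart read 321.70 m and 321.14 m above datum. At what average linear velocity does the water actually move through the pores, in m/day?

Convert K: 5.79e-05 m/s × 86400 = 5.003 m/day.
Hydraulic gradient i = (321.70 − 321.14) / 158 = 0.56 / 158 = 0.003544.
Darcy flux q = K · i = 5.003 × 0.003544 = 0.01773 m/day.
Seepage velocity v = q / n_e = 0.01773 / 0.21 = 0.08443 m/day.

0.0844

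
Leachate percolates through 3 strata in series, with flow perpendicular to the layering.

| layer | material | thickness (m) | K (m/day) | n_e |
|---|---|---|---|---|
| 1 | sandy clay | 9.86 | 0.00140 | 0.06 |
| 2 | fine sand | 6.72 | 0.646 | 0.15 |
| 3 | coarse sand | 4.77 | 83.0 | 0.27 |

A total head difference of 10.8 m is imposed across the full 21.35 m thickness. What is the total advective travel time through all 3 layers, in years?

With flow normal to the layers, continuity requires the same specific discharge q through every layer.
Σ(b_i/K_i) = 9.86/0.00140 + 6.72/0.646 + 4.77/83.0 = 7053 d.
q = Δh / Σ(b_i/K_i) = 10.8 / 7053 = 0.001531 m/day.
In each layer the seepage velocity is v_i = q/n_i, so the layer transit time is t_i = b_i·n_i / q:
  layer 1 (sandy clay): t_1 = 9.86 × 0.06 / 0.001531 = 386.4 d
  layer 2 (fine sand): t_2 = 6.72 × 0.15 / 0.001531 = 658.3 d
  layer 3 (coarse sand): t_3 = 4.77 × 0.27 / 0.001531 = 841.1 d
Total t = Σ t_i = 1886 days = 5.163 years.

5.16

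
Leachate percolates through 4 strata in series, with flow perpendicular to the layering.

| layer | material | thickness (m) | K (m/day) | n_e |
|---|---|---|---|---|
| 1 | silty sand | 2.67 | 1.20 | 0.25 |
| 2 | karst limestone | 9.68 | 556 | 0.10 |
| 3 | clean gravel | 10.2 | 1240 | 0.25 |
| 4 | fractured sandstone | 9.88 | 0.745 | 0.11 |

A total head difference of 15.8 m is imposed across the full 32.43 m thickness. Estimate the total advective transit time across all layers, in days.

With flow normal to the layers, continuity requires the same specific discharge q through every layer.
Σ(b_i/K_i) = 2.67/1.20 + 9.68/556 + 10.2/1240 + 9.88/0.745 = 15.51 d.
q = Δh / Σ(b_i/K_i) = 15.8 / 15.51 = 1.019 m/day.
In each layer the seepage velocity is v_i = q/n_i, so the layer transit time is t_i = b_i·n_i / q:
  layer 1 (silty sand): t_1 = 2.67 × 0.25 / 1.019 = 0.6553 d
  layer 2 (karst limestone): t_2 = 9.68 × 0.10 / 1.019 = 0.9504 d
  layer 3 (clean gravel): t_3 = 10.2 × 0.25 / 1.019 = 2.504 d
  layer 4 (fractured sandstone): t_4 = 9.88 × 0.11 / 1.019 = 1.067 d
Total t = Σ t_i = 5.176 days.

5.18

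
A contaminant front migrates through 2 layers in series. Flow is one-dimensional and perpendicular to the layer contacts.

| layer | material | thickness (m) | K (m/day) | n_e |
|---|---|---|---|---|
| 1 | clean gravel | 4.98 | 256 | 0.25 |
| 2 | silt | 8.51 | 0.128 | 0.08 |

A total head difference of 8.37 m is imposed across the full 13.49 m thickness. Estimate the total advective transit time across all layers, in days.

With flow normal to the layers, continuity requires the same specific discharge q through every layer.
Σ(b_i/K_i) = 4.98/256 + 8.51/0.128 = 66.50 d.
q = Δh / Σ(b_i/K_i) = 8.37 / 66.50 = 0.1259 m/day.
In each layer the seepage velocity is v_i = q/n_i, so the layer transit time is t_i = b_i·n_i / q:
  layer 1 (clean gravel): t_1 = 4.98 × 0.25 / 0.1259 = 9.892 d
  layer 2 (silt): t_2 = 8.51 × 0.08 / 0.1259 = 5.409 d
Total t = Σ t_i = 15.30 days.

15.3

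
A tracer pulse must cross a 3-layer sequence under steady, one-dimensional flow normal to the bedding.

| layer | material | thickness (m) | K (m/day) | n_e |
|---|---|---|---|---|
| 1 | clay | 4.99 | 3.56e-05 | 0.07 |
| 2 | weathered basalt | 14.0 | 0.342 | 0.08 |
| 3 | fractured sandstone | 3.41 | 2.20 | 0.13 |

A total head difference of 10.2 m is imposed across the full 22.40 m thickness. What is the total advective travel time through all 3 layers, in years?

72.0

With flow normal to the layers, continuity requires the same specific discharge q through every layer.
Σ(b_i/K_i) = 4.99/3.56e-05 + 14.0/0.342 + 3.41/2.20 = 1.402e+05 d.
q = Δh / Σ(b_i/K_i) = 10.2 / 1.402e+05 = 7.275e-05 m/day.
In each layer the seepage velocity is v_i = q/n_i, so the layer transit time is t_i = b_i·n_i / q:
  layer 1 (clay): t_1 = 4.99 × 0.07 / 7.275e-05 = 4802 d
  layer 2 (weathered basalt): t_2 = 14.0 × 0.08 / 7.275e-05 = 15396 d
  layer 3 (fractured sandstone): t_3 = 3.41 × 0.13 / 7.275e-05 = 6094 d
Total t = Σ t_i = 26291 days = 71.98 years.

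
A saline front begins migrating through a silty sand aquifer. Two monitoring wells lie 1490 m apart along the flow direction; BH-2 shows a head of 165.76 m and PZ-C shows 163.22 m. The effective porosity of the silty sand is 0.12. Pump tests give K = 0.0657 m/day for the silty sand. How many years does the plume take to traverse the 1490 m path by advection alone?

Hydraulic gradient i = (165.76 − 163.22) / 1490 = 2.54 / 1490 = 0.001705.
Darcy flux q = K · i = 0.06570 × 0.001705 = 0.0001120 m/day.
Seepage velocity v = q / n_e = 0.0001120 / 0.12 = 0.0009333 m/day.
Travel time t = L / v = 1490 / 0.0009333 = 1.596e+06 days = 4371 years.

4370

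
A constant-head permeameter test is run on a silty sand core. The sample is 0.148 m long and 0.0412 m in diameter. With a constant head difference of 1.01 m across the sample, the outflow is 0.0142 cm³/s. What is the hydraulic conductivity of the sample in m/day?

0.135

Cross-sectional area A = π·(d/2)² = π × (0.0412/2)² = 0.001333 m².
Convert discharge: 0.0142 cm³/s = 1.420e-08 m³/s.
Darcy's law rearranged: K = Q·L / (A·Δh) = 1.420e-08 × 0.148 / (0.001333 × 1.01) = 1.561e-06 m/s = 0.1349 m/day.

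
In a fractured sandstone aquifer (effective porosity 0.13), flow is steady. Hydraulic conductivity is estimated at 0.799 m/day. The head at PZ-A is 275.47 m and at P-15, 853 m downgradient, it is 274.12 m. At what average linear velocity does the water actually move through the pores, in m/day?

0.00973

Hydraulic gradient i = (275.47 − 274.12) / 853 = 1.35 / 853 = 0.001583.
Darcy flux q = K · i = 0.7990 × 0.001583 = 0.001265 m/day.
Seepage velocity v = q / n_e = 0.001265 / 0.13 = 0.009727 m/day.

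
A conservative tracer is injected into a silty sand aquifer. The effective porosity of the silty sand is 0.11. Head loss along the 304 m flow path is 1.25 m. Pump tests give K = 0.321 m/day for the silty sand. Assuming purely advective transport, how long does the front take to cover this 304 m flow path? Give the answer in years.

69.4

Hydraulic gradient i = Δh / L = 1.25 / 304 = 0.004112.
Darcy flux q = K · i = 0.3210 × 0.004112 = 0.001320 m/day.
Seepage velocity v = q / n_e = 0.001320 / 0.11 = 0.01200 m/day.
Travel time t = L / v = 304 / 0.01200 = 25335 days = 69.36 years.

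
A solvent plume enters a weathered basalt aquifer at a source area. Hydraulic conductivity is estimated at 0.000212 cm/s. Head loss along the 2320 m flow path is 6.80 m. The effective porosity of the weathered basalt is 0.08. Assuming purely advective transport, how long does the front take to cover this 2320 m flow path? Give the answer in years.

Convert K: 0.000212 cm/s × 864 = 0.1832 m/day.
Hydraulic gradient i = Δh / L = 6.80 / 2320 = 0.002931.
Darcy flux q = K · i = 0.1832 × 0.002931 = 0.0005369 m/day.
Seepage velocity v = q / n_e = 0.0005369 / 0.08 = 0.006711 m/day.
Travel time t = L / v = 2320 / 0.006711 = 3.457e+05 days = 946.5 years.

946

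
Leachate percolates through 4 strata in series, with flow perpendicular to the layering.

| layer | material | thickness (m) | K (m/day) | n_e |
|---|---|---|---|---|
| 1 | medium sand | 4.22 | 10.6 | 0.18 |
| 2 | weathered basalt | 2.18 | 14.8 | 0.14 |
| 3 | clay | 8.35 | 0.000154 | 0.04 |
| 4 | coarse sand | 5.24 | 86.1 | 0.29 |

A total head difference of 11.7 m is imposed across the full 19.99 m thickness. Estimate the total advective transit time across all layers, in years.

With flow normal to the layers, continuity requires the same specific discharge q through every layer.
Σ(b_i/K_i) = 4.22/10.6 + 2.18/14.8 + 8.35/0.000154 + 5.24/86.1 = 54221 d.
q = Δh / Σ(b_i/K_i) = 11.7 / 54221 = 0.0002158 m/day.
In each layer the seepage velocity is v_i = q/n_i, so the layer transit time is t_i = b_i·n_i / q:
  layer 1 (medium sand): t_1 = 4.22 × 0.18 / 0.0002158 = 3520 d
  layer 2 (weathered basalt): t_2 = 2.18 × 0.14 / 0.0002158 = 1414 d
  layer 3 (clay): t_3 = 8.35 × 0.04 / 0.0002158 = 1548 d
  layer 4 (coarse sand): t_4 = 5.24 × 0.29 / 0.0002158 = 7042 d
Total t = Σ t_i = 13525 days = 37.03 years.

37.0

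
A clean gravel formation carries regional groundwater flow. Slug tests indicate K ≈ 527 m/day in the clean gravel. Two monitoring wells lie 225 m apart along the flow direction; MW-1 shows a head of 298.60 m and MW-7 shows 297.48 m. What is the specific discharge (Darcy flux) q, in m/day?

2.62

Hydraulic gradient i = (298.60 − 297.48) / 225 = 1.12 / 225 = 0.004978.
Specific discharge q = K · i = 527.0 × 0.004978 = 2.623 m/day.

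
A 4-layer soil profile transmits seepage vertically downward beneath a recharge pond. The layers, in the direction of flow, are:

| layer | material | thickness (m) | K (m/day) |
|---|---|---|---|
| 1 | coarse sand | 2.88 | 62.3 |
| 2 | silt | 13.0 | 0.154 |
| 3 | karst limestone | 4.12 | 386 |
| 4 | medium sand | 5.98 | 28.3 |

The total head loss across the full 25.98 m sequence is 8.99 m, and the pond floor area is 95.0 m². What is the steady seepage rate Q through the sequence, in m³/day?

10.1

Flow is perpendicular to layering, so the layers act in series and the equivalent K is the thickness-weighted harmonic mean.
Total thickness L = 2.88 + 13.0 + 4.12 + 5.98 = 25.98 m.
Σ(b_i/K_i) = 2.88/62.3 + 13.0/0.154 + 4.12/386 + 5.98/28.3 = 84.68 d.
K_eq = L / Σ(b_i/K_i) = 25.98 / 84.68 = 0.3068 m/day.
Q = K_eq · A · (Δh/L) = 0.3068 × 95.0 × (8.99/25.98) = 10.09 m³/day.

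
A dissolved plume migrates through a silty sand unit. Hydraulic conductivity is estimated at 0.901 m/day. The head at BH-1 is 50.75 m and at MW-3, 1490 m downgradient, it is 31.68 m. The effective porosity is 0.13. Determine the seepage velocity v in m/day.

Hydraulic gradient i = (50.75 − 31.68) / 1490 = 19.07 / 1490 = 0.01280.
Darcy flux q = K · i = 0.9010 × 0.01280 = 0.01153 m/day.
Seepage velocity v = q / n_e = 0.01153 / 0.13 = 0.08870 m/day.

0.0887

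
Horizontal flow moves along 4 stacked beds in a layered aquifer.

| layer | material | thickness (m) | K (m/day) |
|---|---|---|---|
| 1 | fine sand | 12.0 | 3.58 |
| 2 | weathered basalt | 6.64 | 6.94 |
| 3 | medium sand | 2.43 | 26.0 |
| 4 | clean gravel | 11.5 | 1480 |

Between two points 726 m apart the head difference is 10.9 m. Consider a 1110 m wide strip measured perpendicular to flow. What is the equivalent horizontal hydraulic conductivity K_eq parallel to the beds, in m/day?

Flow is parallel to layering, so each bed carries its own Darcy discharge and the transmissivities add.
Σ(K_i·b_i) = 3.58×12.0 + 6.94×6.64 + 26.0×2.43 + 1480×11.5 = 17172 m²/day.
Total thickness b = 32.57 m, so K_eq = Σ(K_i·b_i)/b = 527.2 m/day.

527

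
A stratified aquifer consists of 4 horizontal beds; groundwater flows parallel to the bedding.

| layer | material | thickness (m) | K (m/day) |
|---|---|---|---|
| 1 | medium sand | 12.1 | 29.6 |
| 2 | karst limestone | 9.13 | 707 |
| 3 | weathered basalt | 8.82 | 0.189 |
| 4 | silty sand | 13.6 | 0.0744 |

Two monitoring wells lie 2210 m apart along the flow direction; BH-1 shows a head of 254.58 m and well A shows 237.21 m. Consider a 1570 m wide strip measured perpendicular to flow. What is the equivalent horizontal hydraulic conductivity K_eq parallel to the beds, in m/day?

Flow is parallel to layering, so each bed carries its own Darcy discharge and the transmissivities add.
Σ(K_i·b_i) = 29.6×12.1 + 707×9.13 + 0.189×8.82 + 0.0744×13.6 = 6816 m²/day.
Total thickness b = 43.65 m, so K_eq = Σ(K_i·b_i)/b = 156.1 m/day.

156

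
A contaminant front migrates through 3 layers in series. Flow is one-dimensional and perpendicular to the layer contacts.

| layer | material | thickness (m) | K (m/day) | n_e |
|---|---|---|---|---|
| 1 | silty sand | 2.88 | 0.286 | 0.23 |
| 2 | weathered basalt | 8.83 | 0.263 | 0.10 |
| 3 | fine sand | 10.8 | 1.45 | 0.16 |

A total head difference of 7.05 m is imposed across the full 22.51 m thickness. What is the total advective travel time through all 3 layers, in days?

23.7

With flow normal to the layers, continuity requires the same specific discharge q through every layer.
Σ(b_i/K_i) = 2.88/0.286 + 8.83/0.263 + 10.8/1.45 = 51.09 d.
q = Δh / Σ(b_i/K_i) = 7.05 / 51.09 = 0.1380 m/day.
In each layer the seepage velocity is v_i = q/n_i, so the layer transit time is t_i = b_i·n_i / q:
  layer 1 (silty sand): t_1 = 2.88 × 0.23 / 0.1380 = 4.801 d
  layer 2 (weathered basalt): t_2 = 8.83 × 0.10 / 0.1380 = 6.399 d
  layer 3 (fine sand): t_3 = 10.8 × 0.16 / 0.1380 = 12.52 d
Total t = Σ t_i = 23.72 days.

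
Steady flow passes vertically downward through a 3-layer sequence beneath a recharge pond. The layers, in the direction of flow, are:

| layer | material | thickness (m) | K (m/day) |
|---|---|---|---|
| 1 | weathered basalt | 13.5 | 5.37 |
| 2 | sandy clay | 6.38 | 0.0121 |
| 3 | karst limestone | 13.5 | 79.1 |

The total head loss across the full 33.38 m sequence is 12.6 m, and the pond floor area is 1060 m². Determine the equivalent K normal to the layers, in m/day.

Flow is perpendicular to layering, so the layers act in series and the equivalent K is the thickness-weighted harmonic mean.
Total thickness L = 13.5 + 6.38 + 13.5 = 33.38 m.
Σ(b_i/K_i) = 13.5/5.37 + 6.38/0.0121 + 13.5/79.1 = 530.0 d.
K_eq = L / Σ(b_i/K_i) = 33.38 / 530.0 = 0.06299 m/day.

0.0630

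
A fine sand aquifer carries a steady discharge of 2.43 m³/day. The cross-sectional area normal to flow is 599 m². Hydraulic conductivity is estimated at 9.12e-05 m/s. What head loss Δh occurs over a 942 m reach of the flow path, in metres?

Convert K: 9.12e-05 m/s × 86400 = 7.880 m/day.
From Q = K·A·i, i = Q / (K·A) = 2.43 / (7.880 × 599.0) = 0.0005148.
Head loss Δh = i · L = 0.0005148 × 942 = 0.4850 m.

0.485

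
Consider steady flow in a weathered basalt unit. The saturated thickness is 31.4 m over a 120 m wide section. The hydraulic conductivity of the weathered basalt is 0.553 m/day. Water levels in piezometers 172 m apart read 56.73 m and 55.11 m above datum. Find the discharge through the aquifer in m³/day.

Cross-sectional area A = 120 × 31.4 = 3768 m².
Hydraulic gradient i = (56.73 − 55.11) / 172 = 1.62 / 172 = 0.009419.
Darcy's law: Q = K · A · i = 0.5530 × 3768 × 0.009419 = 19.63 m³/day.

19.6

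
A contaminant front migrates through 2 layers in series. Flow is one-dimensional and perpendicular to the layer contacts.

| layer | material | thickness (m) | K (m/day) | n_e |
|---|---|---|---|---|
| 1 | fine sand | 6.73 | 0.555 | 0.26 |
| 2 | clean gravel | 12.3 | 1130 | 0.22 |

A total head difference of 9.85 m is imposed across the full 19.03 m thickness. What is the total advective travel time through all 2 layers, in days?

5.49

With flow normal to the layers, continuity requires the same specific discharge q through every layer.
Σ(b_i/K_i) = 6.73/0.555 + 12.3/1130 = 12.14 d.
q = Δh / Σ(b_i/K_i) = 9.85 / 12.14 = 0.8116 m/day.
In each layer the seepage velocity is v_i = q/n_i, so the layer transit time is t_i = b_i·n_i / q:
  layer 1 (fine sand): t_1 = 6.73 × 0.26 / 0.8116 = 2.156 d
  layer 2 (clean gravel): t_2 = 12.3 × 0.22 / 0.8116 = 3.334 d
Total t = Σ t_i = 5.490 days.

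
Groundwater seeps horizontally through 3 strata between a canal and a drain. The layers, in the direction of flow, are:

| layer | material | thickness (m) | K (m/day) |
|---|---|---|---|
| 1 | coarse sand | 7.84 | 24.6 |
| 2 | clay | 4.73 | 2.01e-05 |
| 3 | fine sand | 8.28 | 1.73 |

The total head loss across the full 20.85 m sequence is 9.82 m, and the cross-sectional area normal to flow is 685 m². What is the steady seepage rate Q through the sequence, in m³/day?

0.0286

Flow is perpendicular to layering, so the layers act in series and the equivalent K is the thickness-weighted harmonic mean.
Total thickness L = 7.84 + 4.73 + 8.28 = 20.85 m.
Σ(b_i/K_i) = 7.84/24.6 + 4.73/2.01e-05 + 8.28/1.73 = 2.353e+05 d.
K_eq = L / Σ(b_i/K_i) = 20.85 / 2.353e+05 = 8.860e-05 m/day.
Q = K_eq · A · (Δh/L) = 8.860e-05 × 685 × (9.82/20.85) = 0.02858 m³/day.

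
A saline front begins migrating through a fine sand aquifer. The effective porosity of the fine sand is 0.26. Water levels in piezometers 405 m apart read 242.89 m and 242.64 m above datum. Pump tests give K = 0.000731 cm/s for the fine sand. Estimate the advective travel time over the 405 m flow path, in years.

739

Convert K: 0.000731 cm/s × 864 = 0.6316 m/day.
Hydraulic gradient i = (242.89 − 242.64) / 405 = 0.25 / 405 = 0.0006173.
Darcy flux q = K · i = 0.6316 × 0.0006173 = 0.0003899 m/day.
Seepage velocity v = q / n_e = 0.0003899 / 0.26 = 0.001499 m/day.
Travel time t = L / v = 405 / 0.001499 = 2.701e+05 days = 739.5 years.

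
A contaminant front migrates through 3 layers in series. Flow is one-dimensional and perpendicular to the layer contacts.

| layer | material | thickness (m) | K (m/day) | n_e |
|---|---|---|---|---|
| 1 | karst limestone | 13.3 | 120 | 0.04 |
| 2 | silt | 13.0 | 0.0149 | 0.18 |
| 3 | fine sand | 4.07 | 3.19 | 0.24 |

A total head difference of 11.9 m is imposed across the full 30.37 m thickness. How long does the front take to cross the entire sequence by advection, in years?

0.774

With flow normal to the layers, continuity requires the same specific discharge q through every layer.
Σ(b_i/K_i) = 13.3/120 + 13.0/0.0149 + 4.07/3.19 = 873.9 d.
q = Δh / Σ(b_i/K_i) = 11.9 / 873.9 = 0.01362 m/day.
In each layer the seepage velocity is v_i = q/n_i, so the layer transit time is t_i = b_i·n_i / q:
  layer 1 (karst limestone): t_1 = 13.3 × 0.04 / 0.01362 = 39.07 d
  layer 2 (silt): t_2 = 13.0 × 0.18 / 0.01362 = 171.8 d
  layer 3 (fine sand): t_3 = 4.07 × 0.24 / 0.01362 = 71.73 d
Total t = Σ t_i = 282.6 days = 0.7738 years.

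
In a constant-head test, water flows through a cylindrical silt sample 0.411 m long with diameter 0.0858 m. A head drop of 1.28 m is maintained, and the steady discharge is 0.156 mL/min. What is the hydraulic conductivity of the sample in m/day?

Cross-sectional area A = π·(d/2)² = π × (0.0858/2)² = 0.005782 m².
Convert discharge: 0.156 mL/min = 2.600e-09 m³/s.
Darcy's law rearranged: K = Q·L / (A·Δh) = 2.600e-09 × 0.411 / (0.005782 × 1.28) = 1.444e-07 m/s = 0.01248 m/day.

0.0125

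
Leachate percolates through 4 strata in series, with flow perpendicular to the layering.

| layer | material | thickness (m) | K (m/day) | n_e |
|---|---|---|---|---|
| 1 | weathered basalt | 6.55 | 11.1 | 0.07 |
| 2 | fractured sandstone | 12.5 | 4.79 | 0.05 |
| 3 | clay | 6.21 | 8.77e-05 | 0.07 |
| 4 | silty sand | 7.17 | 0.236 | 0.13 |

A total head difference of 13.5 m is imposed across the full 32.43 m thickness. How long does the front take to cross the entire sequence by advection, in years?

With flow normal to the layers, continuity requires the same specific discharge q through every layer.
Σ(b_i/K_i) = 6.55/11.1 + 12.5/4.79 + 6.21/8.77e-05 + 7.17/0.236 = 70843 d.
q = Δh / Σ(b_i/K_i) = 13.5 / 70843 = 0.0001906 m/day.
In each layer the seepage velocity is v_i = q/n_i, so the layer transit time is t_i = b_i·n_i / q:
  layer 1 (weathered basalt): t_1 = 6.55 × 0.07 / 0.0001906 = 2406 d
  layer 2 (fractured sandstone): t_2 = 12.5 × 0.05 / 0.0001906 = 3280 d
  layer 3 (clay): t_3 = 6.21 × 0.07 / 0.0001906 = 2281 d
  layer 4 (silty sand): t_4 = 7.17 × 0.13 / 0.0001906 = 4891 d
Total t = Σ t_i = 12858 days = 35.20 years.

35.2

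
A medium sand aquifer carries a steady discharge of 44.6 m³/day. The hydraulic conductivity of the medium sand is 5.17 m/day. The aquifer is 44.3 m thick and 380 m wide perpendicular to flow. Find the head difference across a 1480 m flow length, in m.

Cross-sectional area A = 380 × 44.3 = 16834 m².
From Q = K·A·i, i = Q / (K·A) = 44.6 / (5.170 × 16834) = 0.0005125.
Head loss Δh = i · L = 0.0005125 × 1480 = 0.7584 m.

0.758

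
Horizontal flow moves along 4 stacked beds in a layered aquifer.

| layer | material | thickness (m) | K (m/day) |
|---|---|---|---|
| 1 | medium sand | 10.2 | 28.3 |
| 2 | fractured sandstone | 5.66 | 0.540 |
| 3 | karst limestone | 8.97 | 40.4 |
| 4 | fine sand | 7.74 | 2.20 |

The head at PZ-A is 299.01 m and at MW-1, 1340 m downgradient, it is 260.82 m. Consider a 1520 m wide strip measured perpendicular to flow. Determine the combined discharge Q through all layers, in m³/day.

Flow is parallel to layering, so each bed carries its own Darcy discharge and the transmissivities add.
Σ(K_i·b_i) = 28.3×10.2 + 0.540×5.66 + 40.4×8.97 + 2.20×7.74 = 671.1 m²/day.
Hydraulic gradient i = (299.01 − 260.82) / 1340 = 38.19 / 1340 = 0.02850.
Q = Σ(K_i·b_i) · W · i = 671.1 × 1520 × 0.02850 = 29073 m³/day.

29100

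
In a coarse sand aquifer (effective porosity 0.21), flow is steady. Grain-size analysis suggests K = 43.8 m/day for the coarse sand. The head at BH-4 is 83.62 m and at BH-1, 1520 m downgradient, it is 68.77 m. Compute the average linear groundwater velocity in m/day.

2.04

Hydraulic gradient i = (83.62 − 68.77) / 1520 = 14.85 / 1520 = 0.009770.
Darcy flux q = K · i = 43.80 × 0.009770 = 0.4279 m/day.
Seepage velocity v = q / n_e = 0.4279 / 0.21 = 2.038 m/day.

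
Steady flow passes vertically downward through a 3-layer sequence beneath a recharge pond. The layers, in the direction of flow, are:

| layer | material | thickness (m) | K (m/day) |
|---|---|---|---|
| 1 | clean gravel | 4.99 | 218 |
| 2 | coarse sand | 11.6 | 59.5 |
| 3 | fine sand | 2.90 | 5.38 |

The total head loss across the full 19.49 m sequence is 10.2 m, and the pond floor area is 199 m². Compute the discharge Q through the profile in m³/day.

Flow is perpendicular to layering, so the layers act in series and the equivalent K is the thickness-weighted harmonic mean.
Total thickness L = 4.99 + 11.6 + 2.90 = 19.49 m.
Σ(b_i/K_i) = 4.99/218 + 11.6/59.5 + 2.90/5.38 = 0.7569 d.
K_eq = L / Σ(b_i/K_i) = 19.49 / 0.7569 = 25.75 m/day.
Q = K_eq · A · (Δh/L) = 25.75 × 199 × (10.2/19.49) = 2682 m³/day.

2680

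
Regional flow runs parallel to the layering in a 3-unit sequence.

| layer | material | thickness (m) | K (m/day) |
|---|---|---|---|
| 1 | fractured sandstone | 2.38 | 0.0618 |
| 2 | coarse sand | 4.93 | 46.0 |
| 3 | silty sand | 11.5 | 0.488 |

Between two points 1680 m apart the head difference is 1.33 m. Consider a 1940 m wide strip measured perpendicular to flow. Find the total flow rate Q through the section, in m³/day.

Flow is parallel to layering, so each bed carries its own Darcy discharge and the transmissivities add.
Σ(K_i·b_i) = 0.0618×2.38 + 46.0×4.93 + 0.488×11.5 = 232.5 m²/day.
Hydraulic gradient i = Δh / L = 1.33 / 1680 = 0.0007917.
Q = Σ(K_i·b_i) · W · i = 232.5 × 1940 × 0.0007917 = 357.1 m³/day.

357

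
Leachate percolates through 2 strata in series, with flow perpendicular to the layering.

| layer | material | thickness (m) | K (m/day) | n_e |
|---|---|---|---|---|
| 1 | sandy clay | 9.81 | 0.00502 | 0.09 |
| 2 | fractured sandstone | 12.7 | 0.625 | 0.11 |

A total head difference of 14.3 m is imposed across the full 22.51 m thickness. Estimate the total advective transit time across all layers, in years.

0.862

With flow normal to the layers, continuity requires the same specific discharge q through every layer.
Σ(b_i/K_i) = 9.81/0.00502 + 12.7/0.625 = 1975 d.
q = Δh / Σ(b_i/K_i) = 14.3 / 1975 = 0.007242 m/day.
In each layer the seepage velocity is v_i = q/n_i, so the layer transit time is t_i = b_i·n_i / q:
  layer 1 (sandy clay): t_1 = 9.81 × 0.09 / 0.007242 = 121.9 d
  layer 2 (fractured sandstone): t_2 = 12.7 × 0.11 / 0.007242 = 192.9 d
Total t = Σ t_i = 314.8 days = 0.8619 years.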